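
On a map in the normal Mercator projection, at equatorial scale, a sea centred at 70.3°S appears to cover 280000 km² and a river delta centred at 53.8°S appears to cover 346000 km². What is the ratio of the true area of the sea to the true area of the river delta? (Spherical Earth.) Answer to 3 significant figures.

Mercator's areal exaggeration is sec²φ; hence true area = (apparent area) · cos²φ.
True area of sea: 280000 × cos²(70.3°) = 280000 × 0.1136 = 31820 km².
True area of river delta: 346000 × cos²(53.8°) = 346000 × 0.3488 = 120700 km².
Ratio = 31820 / 120700 ≈ 0.264.

0.264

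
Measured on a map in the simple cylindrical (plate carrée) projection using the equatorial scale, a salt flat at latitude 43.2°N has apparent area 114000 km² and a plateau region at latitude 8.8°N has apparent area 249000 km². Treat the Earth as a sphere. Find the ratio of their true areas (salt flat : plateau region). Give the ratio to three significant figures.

0.338

On the plate carrée, areal scale = h·k = 1 × sec φ, so true area = apparent × cos φ.
True area of salt flat: 114000 × cos(43.2°) = 114000 × 0.7290 = 83100 km².
True area of plateau region: 249000 × cos(8.8°) = 249000 × 0.9882 = 246100 km².
Ratio = 83100 / 246100 ≈ 0.338.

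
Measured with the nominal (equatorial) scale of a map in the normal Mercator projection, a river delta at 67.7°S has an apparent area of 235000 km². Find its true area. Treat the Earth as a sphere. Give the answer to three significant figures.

33800 km²

The Mercator projection is conformal; its linear scale factor is the same in every direction and equals sec φ = 1/cos φ.
Areal scale = k² = sec²φ = 1/cos²(67.7°) = 1/0.3795² = 6.945.
True area = apparent / (areal scale) = 235000 / 6.945 ≈ 33800 km².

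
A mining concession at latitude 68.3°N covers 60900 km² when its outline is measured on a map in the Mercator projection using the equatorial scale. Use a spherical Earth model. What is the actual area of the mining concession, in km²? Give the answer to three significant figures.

The Mercator projection is conformal; its linear scale factor is the same in every direction and equals sec φ = 1/cos φ.
Areal scale = k² = sec²φ = 1/cos²(68.3°) = 1/0.3697² = 7.315.
True area = apparent / (areal scale) = 60900 / 7.315 ≈ 8330 km².

8330 km²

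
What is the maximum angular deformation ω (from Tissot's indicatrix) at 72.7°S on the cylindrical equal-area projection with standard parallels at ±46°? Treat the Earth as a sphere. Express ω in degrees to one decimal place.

Cylindrical equal-area (φ₀ = 46°): h = cos φ / cos 46° along meridians, k = cos 46° / cos φ along parallels; h·k = 1.
At 72.7°: h = 0.4281, k = 2.336; principal scales a = 2.336, b = 0.4281.
sin(ω/2) = (a − b)/(a + b) = 1.908/2.764 = 0.6902, so ω = 2 arcsin(0.6902) ≈ 87.3°.

87.3°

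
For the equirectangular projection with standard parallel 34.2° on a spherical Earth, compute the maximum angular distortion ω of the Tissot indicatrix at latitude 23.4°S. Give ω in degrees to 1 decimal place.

6.0°

In the equirectangular projection with standard parallel φ₀ = 34.2° (x = Rλ cos φ₀, y = Rφ), meridians are true-scale (h = 1) and the parallel scale is k = cos φ₀ / cos φ.
At 23.4°: h = 1.000, k = 0.9012; principal scales a = 1.000, b = 0.9012.
sin(ω/2) = (a − b)/(a + b) = 0.09880/1.901 = 0.05197, so ω = 2 arcsin(0.05197) ≈ 6.0°.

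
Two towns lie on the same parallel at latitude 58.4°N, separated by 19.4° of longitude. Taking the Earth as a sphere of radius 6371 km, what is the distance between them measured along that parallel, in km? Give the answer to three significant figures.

1130 km

Arc length along a parallel = R cos φ · Δλ (with Δλ in radians).
= 6371 × cos 58.4° × (19.4° × π/180) = 6371 × 0.5240 × 0.3386 ≈ 1130 km.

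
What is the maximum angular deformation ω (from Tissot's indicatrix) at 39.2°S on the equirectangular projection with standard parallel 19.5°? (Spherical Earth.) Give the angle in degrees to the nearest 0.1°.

In the equirectangular projection with standard parallel φ₀ = 19.5° (x = Rλ cos φ₀, y = Rφ), meridians are true-scale (h = 1) and the parallel scale is k = cos φ₀ / cos φ.
At 39.2°: h = 1.000, k = 1.216; principal scales a = 1.216, b = 1.000.
sin(ω/2) = (a − b)/(a + b) = 0.2164/2.216 = 0.09764, so ω = 2 arcsin(0.09764) ≈ 11.2°.

11.2°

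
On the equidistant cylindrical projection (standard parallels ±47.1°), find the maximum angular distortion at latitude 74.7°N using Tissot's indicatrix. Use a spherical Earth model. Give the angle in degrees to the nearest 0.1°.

In the equirectangular projection with standard parallel φ₀ = 47.1° (x = Rλ cos φ₀, y = Rφ), meridians are true-scale (h = 1) and the parallel scale is k = cos φ₀ / cos φ.
At 74.7°: h = 1.000, k = 2.580; principal scales a = 2.580, b = 1.000.
sin(ω/2) = (a − b)/(a + b) = 1.580/3.580 = 0.4413, so ω = 2 arcsin(0.4413) ≈ 52.4°.

52.4°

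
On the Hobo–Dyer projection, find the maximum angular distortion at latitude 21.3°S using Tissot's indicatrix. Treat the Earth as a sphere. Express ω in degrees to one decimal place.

Hobo–Dyer is a cylindrical equal-area projection with standard parallels at ±37.5°. Cylindrical equal-area (φ₀ = 37.5°): h = cos φ / cos 37.5° along meridians, k = cos 37.5° / cos φ along parallels; h·k = 1.
At 21.3°: h = 1.174, k = 0.8515; principal scales a = 1.174, b = 0.8515.
sin(ω/2) = (a − b)/(a + b) = 0.3229/2.026 = 0.1594, so ω = 2 arcsin(0.1594) ≈ 18.3°.

18.3°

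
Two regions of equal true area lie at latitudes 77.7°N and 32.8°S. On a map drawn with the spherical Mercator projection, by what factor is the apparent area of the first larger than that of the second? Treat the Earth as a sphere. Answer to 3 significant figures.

Mercator is conformal with k = sec φ, so areal scale = k² = sec²φ.
At 77.7°: sec²(77.7°) = 1/0.2130² = 22.04.
At 32.8°: sec²(32.8°) = 1/0.8406² = 1.415.
Ratio = 22.04/1.415 = cos²(32.8°)/cos²(77.7°) ≈ 15.6.

15.6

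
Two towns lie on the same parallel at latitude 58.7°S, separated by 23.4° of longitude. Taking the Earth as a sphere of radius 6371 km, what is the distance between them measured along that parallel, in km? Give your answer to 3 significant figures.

1350 km

Arc length along a parallel = R cos φ · Δλ (with Δλ in radians).
= 6371 × cos 58.7° × (23.4° × π/180) = 6371 × 0.5195 × 0.4084 ≈ 1350 km.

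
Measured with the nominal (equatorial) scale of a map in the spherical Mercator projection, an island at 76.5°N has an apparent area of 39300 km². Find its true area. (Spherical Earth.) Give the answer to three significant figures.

For Mercator, h = k = sec φ (a conformal cylindrical projection has a single point scale, 1/cos φ).
Areal scale = k² = sec²φ = 1/cos²(76.5°) = 1/0.2334² = 18.35.
True area = apparent / (areal scale) = 39300 / 18.35 ≈ 2140 km².

2140 km²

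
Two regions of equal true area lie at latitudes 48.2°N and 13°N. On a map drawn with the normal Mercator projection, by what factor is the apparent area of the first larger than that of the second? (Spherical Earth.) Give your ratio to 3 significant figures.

2.14

On Mercator, area is exaggerated by sec²φ = 1/cos²φ.
At 48.2°: sec²(48.2°) = 1/0.6665² = 2.251.
At 13°: sec²(13°) = 1/0.9744² = 1.053.
Ratio = 2.251/1.053 = cos²(13°)/cos²(48.2°) ≈ 2.14.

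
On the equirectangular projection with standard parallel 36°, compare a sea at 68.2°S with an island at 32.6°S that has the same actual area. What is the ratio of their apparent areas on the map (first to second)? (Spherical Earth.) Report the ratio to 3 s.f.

In the equirectangular projection with standard parallel φ₀ = 36° (x = Rλ cos φ₀, y = Rφ), meridians are true-scale (h = 1) and the parallel scale is k = cos φ₀ / cos φ.
Areal scale at 68.2°: h·k = 1.000 × 2.178 = 2.178.
Areal scale at 32.6°: h·k = 1.000 × 0.9603 = 0.9603.
Ratio = 2.178/0.9603 ≈ 2.27.

2.27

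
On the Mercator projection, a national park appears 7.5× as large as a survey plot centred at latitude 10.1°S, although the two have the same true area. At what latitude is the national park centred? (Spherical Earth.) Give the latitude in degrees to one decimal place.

On Mercator, (apparent₁)/(apparent₂) = sec²φ₁ / sec²φ₂ when true areas are equal.
cos²φ₂ / cos²φ₁ = 7.5  ⇒  cos φ₁ = cos 10.1° / √7.5 = 0.9845/2.739 = 0.3595.
φ₁ = arccos(0.3595) ≈ 68.9°.

68.9°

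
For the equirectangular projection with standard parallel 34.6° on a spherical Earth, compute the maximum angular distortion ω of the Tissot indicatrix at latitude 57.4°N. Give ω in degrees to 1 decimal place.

With standard parallel φ₀ = 34.6°, the equirectangular projection gives x = Rλ cos φ₀, y = Rφ, so h = 1 and k = cos 34.6° / cos φ.
At 57.4°: h = 1.000, k = 1.528; principal scales a = 1.528, b = 1.000.
sin(ω/2) = (a − b)/(a + b) = 0.5278/2.528 = 0.2088, so ω = 2 arcsin(0.2088) ≈ 24.1°.

24.1°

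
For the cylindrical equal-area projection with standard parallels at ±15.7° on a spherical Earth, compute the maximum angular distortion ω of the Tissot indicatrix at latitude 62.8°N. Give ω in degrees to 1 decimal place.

78.4°

For cylindrical equal-area with standard parallel φ₀, h = cos φ / cos φ₀ and k = cos φ₀ / cos φ, so h·k = 1.
At 62.8°: h = 0.4748, k = 2.106; principal scales a = 2.106, b = 0.4748.
sin(ω/2) = (a − b)/(a + b) = 1.631/2.581 = 0.6321, so ω = 2 arcsin(0.6321) ≈ 78.4°.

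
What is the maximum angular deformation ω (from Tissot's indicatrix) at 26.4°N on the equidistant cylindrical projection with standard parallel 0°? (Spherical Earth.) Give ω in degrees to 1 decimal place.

6.3°

For the equirectangular projection with φ₀ = 0 (plate carrée), h = 1 along meridians and k = sec φ along parallels.
At 26.4°: h = 1.000, k = 1.116; principal scales a = 1.116, b = 1.000.
sin(ω/2) = (a − b)/(a + b) = 0.1164/2.116 = 0.05501, so ω = 2 arcsin(0.05501) ≈ 6.3°.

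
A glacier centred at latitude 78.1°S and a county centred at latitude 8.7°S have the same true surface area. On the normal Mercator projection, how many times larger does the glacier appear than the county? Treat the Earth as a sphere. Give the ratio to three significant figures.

Mercator is conformal with k = sec φ, so areal scale = k² = sec²φ.
At 78.1°: sec²(78.1°) = 1/0.2062² = 23.52.
At 8.7°: sec²(8.7°) = 1/0.9885² = 1.023.
Ratio = 23.52/1.023 = cos²(8.7°)/cos²(78.1°) ≈ 23.0.

23.0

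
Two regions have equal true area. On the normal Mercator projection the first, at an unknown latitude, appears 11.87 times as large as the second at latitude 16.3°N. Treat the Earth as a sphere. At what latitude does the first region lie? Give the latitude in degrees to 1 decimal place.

73.8°

For equal true areas on Mercator, apparent areas scale as sec²φ, so the ratio is cos²φ₂ / cos²φ₁.
cos²φ₂ / cos²φ₁ = 11.87  ⇒  cos φ₁ = cos 16.3° / √11.87 = 0.9598/3.445 = 0.2786.
φ₁ = arccos(0.2786) ≈ 73.8°.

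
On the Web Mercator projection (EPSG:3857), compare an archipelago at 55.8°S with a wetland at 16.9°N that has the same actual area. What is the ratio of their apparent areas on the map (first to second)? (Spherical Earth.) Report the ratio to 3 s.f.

On Mercator, area is exaggerated by sec²φ = 1/cos²φ.
At 55.8°: sec²(55.8°) = 1/0.5621² = 3.165.
At 16.9°: sec²(16.9°) = 1/0.9568² = 1.092.
Ratio = 3.165/1.092 = cos²(16.9°)/cos²(55.8°) ≈ 2.90.

2.90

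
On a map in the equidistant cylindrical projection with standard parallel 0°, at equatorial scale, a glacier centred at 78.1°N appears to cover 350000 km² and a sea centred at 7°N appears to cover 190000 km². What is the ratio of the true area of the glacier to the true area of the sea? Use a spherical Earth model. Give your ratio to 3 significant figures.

On the plate carrée, areal scale = h·k = 1 × sec φ, so true area = apparent × cos φ.
True area of glacier: 350000 × cos(78.1°) = 350000 × 0.2062 = 72170 km².
True area of sea: 190000 × cos(7°) = 190000 × 0.9925 = 188600 km².
Ratio = 72170 / 188600 ≈ 0.383.

0.383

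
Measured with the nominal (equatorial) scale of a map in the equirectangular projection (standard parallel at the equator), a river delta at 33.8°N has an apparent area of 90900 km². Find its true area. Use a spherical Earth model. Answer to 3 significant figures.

75500 km²

In the plate carrée (x = Rλ, y = Rφ), meridians are true-scale (h = 1) and parallels are stretched by k = sec φ.
Areal scale = h·k = 1 × sec φ; at 33.8°, h = 1.000, k = 1.203, so h·k = 1.203.
True area = apparent / (areal scale) = 90900 / 1.203 ≈ 75500 km².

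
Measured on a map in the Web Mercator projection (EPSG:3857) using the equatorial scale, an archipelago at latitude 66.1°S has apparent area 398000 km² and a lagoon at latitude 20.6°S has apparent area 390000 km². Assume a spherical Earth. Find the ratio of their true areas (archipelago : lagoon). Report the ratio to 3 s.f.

Since Mercator area scale is 1/cos²φ, the true area equals the apparent area multiplied by cos²φ.
True area of archipelago: 398000 × cos²(66.1°) = 398000 × 0.1641 = 65330 km².
True area of lagoon: 390000 × cos²(20.6°) = 390000 × 0.8762 = 341700 km².
Ratio = 65330 / 341700 ≈ 0.191.

0.191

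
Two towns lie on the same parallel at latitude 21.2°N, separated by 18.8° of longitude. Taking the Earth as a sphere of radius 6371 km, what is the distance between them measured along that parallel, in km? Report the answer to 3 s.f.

Arc length along a parallel = R cos φ · Δλ (with Δλ in radians).
= 6371 × cos 21.2° × (18.8° × π/180) = 6371 × 0.9323 × 0.3281 ≈ 1950 km.

1950 km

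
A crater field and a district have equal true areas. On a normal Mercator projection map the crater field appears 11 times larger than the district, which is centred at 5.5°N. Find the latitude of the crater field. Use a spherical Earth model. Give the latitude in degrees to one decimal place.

72.5°

For equal true areas on Mercator, apparent areas scale as sec²φ, so the ratio is cos²φ₂ / cos²φ₁.
cos²φ₂ / cos²φ₁ = 11  ⇒  cos φ₁ = cos 5.5° / √11 = 0.9954/3.317 = 0.3001.
φ₁ = arccos(0.3001) ≈ 72.5°.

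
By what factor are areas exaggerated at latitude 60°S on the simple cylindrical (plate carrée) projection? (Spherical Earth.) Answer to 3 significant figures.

2.00

Plate carrée maps x = Rλ, y = Rφ. The meridian scale is h = 1 and the parallel scale is k = 1/cos φ = sec φ.
Areal scale = h·k = 1 × sec φ; at 60°, h = 1.000, k = 2.000, so h·k = 2.000.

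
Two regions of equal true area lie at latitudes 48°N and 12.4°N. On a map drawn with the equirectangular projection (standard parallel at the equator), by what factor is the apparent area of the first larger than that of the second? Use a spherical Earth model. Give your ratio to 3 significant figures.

1.46

Plate carrée maps x = Rλ, y = Rφ. The meridian scale is h = 1 and the parallel scale is k = 1/cos φ = sec φ.
Areal scale at 48°: h·k = 1.000 × 1.494 = 1.494.
Areal scale at 12.4°: h·k = 1.000 × 1.024 = 1.024.
Ratio = 1.494/1.024 ≈ 1.46.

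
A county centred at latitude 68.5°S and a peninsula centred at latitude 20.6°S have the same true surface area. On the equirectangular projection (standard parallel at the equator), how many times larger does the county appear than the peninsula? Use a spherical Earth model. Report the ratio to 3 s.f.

2.55

In the plate carrée (x = Rλ, y = Rφ), meridians are true-scale (h = 1) and parallels are stretched by k = sec φ.
Areal scale at 68.5°: h·k = 1.000 × 2.729 = 2.729.
Areal scale at 20.6°: h·k = 1.000 × 1.068 = 1.068.
Ratio = 2.729/1.068 ≈ 2.55.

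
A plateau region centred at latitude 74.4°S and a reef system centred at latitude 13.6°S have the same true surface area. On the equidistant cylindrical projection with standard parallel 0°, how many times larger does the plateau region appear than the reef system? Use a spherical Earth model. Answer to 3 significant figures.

3.61

Plate carrée maps x = Rλ, y = Rφ. The meridian scale is h = 1 and the parallel scale is k = 1/cos φ = sec φ.
Areal scale at 74.4°: h·k = 1.000 × 3.719 = 3.719.
Areal scale at 13.6°: h·k = 1.000 × 1.029 = 1.029.
Ratio = 3.719/1.029 ≈ 3.61.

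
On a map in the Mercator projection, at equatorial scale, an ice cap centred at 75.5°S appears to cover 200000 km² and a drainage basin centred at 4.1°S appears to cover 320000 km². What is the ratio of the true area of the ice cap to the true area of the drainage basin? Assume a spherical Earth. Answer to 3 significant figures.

On Mercator the areal scale is sec²φ, so true area = apparent × cos²φ.
True area of ice cap: 200000 × cos²(75.5°) = 200000 × 0.06269 = 12540 km².
True area of drainage basin: 320000 × cos²(4.1°) = 320000 × 0.9949 = 318400 km².
Ratio = 12540 / 318400 ≈ 0.0394.

0.0394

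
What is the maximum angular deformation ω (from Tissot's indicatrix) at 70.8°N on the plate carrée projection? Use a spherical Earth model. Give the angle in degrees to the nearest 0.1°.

60.7°

Plate carrée maps x = Rλ, y = Rφ. The meridian scale is h = 1 and the parallel scale is k = 1/cos φ = sec φ.
At 70.8°: h = 1.000, k = 3.041; principal scales a = 3.041, b = 1.000.
sin(ω/2) = (a − b)/(a + b) = 2.041/4.041 = 0.5050, so ω = 2 arcsin(0.5050) ≈ 60.7°.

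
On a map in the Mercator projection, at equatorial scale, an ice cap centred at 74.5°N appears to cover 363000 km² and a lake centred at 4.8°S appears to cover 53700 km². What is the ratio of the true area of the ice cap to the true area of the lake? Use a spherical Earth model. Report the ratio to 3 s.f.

0.486

On Mercator the areal scale is sec²φ, so true area = apparent × cos²φ.
True area of ice cap: 363000 × cos²(74.5°) = 363000 × 0.07142 = 25920 km².
True area of lake: 53700 × cos²(4.8°) = 53700 × 0.9930 = 53320 km².
Ratio = 25920 / 53320 ≈ 0.486.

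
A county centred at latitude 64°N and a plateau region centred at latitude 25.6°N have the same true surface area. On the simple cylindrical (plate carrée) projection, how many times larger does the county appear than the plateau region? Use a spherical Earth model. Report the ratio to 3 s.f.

In the plate carrée (x = Rλ, y = Rφ), meridians are true-scale (h = 1) and parallels are stretched by k = sec φ.
Areal scale at 64°: h·k = 1.000 × 2.281 = 2.281.
Areal scale at 25.6°: h·k = 1.000 × 1.109 = 1.109.
Ratio = 2.281/1.109 ≈ 2.06.

2.06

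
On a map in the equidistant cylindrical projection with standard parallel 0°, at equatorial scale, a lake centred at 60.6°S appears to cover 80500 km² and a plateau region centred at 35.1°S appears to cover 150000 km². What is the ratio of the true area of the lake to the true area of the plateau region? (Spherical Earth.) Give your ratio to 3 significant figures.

0.322

Plate carrée has h = 1 and k = sec φ, giving areal scale sec φ; true area = (apparent area) · cos φ.
True area of lake: 80500 × cos(60.6°) = 80500 × 0.4909 = 39520 km².
True area of plateau region: 150000 × cos(35.1°) = 150000 × 0.8181 = 122700 km².
Ratio = 39520 / 122700 ≈ 0.322.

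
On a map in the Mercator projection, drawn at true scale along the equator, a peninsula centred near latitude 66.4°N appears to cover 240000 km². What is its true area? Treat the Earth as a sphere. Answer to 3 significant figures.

38500 km²

Mercator is conformal, so the point scale is isotropic: h = k = sec φ = 1/cos φ.
Areal scale = k² = sec²φ = 1/cos²(66.4°) = 1/0.4003² = 6.239.
True area = apparent / (areal scale) = 240000 / 6.239 ≈ 38500 km².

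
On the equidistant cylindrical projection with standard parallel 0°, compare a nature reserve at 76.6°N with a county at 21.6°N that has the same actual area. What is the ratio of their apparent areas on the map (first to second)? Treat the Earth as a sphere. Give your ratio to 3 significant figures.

Plate carrée maps x = Rλ, y = Rφ. The meridian scale is h = 1 and the parallel scale is k = 1/cos φ = sec φ.
Areal scale at 76.6°: h·k = 1.000 × 4.315 = 4.315.
Areal scale at 21.6°: h·k = 1.000 × 1.076 = 1.076.
Ratio = 4.315/1.076 ≈ 4.01.

4.01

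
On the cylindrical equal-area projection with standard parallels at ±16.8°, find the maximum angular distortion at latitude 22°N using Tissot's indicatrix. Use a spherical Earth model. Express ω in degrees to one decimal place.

3.7°

For cylindrical equal-area with standard parallel φ₀, h = cos φ / cos φ₀ and k = cos φ₀ / cos φ, so h·k = 1.
At 22°: h = 0.9685, k = 1.033; principal scales a = 1.033, b = 0.9685.
sin(ω/2) = (a − b)/(a + b) = 0.06398/2.001 = 0.03197, so ω = 2 arcsin(0.03197) ≈ 3.7°.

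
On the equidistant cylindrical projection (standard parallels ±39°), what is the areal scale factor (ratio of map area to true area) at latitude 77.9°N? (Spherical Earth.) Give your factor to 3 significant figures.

3.71

The equidistant cylindrical projection with φ₀ = 39° has h = 1 (meridians true) and k = cos φ₀ / cos φ along parallels.
Areal scale = h·k = 1 × cos φ₀ / cos φ; at 77.9°, h = 1.000, k = 3.707, so h·k = 3.707.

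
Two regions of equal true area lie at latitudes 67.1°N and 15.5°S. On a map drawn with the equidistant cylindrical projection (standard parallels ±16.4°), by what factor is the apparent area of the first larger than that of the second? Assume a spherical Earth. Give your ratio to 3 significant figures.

2.48

With standard parallel φ₀ = 16.4°, the equirectangular projection gives x = Rλ cos φ₀, y = Rφ, so h = 1 and k = cos 16.4° / cos φ.
Areal scale at 67.1°: h·k = 1.000 × 2.465 = 2.465.
Areal scale at 15.5°: h·k = 1.000 × 0.9955 = 0.9955.
Ratio = 2.465/0.9955 ≈ 2.48.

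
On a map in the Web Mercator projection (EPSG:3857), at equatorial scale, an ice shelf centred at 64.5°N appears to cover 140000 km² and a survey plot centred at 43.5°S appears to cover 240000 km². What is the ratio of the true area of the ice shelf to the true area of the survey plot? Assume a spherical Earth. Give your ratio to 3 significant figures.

0.205

On Mercator the areal scale is sec²φ, so true area = apparent × cos²φ.
True area of ice shelf: 140000 × cos²(64.5°) = 140000 × 0.1853 = 25950 km².
True area of survey plot: 240000 × cos²(43.5°) = 240000 × 0.5262 = 126300 km².
Ratio = 25950 / 126300 ≈ 0.205.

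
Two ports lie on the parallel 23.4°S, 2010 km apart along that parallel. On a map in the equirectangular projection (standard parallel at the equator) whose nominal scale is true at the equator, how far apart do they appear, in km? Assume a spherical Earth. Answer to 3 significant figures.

2190 km

In the plate carrée (x = Rλ, y = Rφ), meridians are true-scale (h = 1) and parallels are stretched by k = sec φ.
Along the parallel, k = sec 23.4° = 1/0.9178 = 1.090.
Map distance = 2010 × 1.090 ≈ 2190 km.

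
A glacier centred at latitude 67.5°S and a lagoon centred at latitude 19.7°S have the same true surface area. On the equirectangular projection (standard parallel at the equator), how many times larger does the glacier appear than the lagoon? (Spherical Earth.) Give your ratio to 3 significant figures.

Plate carrée maps x = Rλ, y = Rφ. The meridian scale is h = 1 and the parallel scale is k = 1/cos φ = sec φ.
Areal scale at 67.5°: h·k = 1.000 × 2.613 = 2.613.
Areal scale at 19.7°: h·k = 1.000 × 1.062 = 1.062.
Ratio = 2.613/1.062 ≈ 2.46.

2.46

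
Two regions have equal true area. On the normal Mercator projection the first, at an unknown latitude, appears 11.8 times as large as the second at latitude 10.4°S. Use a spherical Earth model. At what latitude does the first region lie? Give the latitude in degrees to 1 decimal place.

73.4°

Mercator areal scale is sec²φ, so apparent-area ratio = sec²φ₁ / sec²φ₂ = cos²φ₂ / cos²φ₁.
cos²φ₂ / cos²φ₁ = 11.8  ⇒  cos φ₁ = cos 10.4° / √11.8 = 0.9836/3.435 = 0.2863.
φ₁ = arccos(0.2863) ≈ 73.4°.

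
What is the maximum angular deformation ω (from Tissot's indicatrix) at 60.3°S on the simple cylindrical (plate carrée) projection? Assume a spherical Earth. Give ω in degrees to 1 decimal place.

In the plate carrée (x = Rλ, y = Rφ), meridians are true-scale (h = 1) and parallels are stretched by k = sec φ.
At 60.3°: h = 1.000, k = 2.018; principal scales a = 2.018, b = 1.000.
sin(ω/2) = (a − b)/(a + b) = 1.018/3.018 = 0.3374, so ω = 2 arcsin(0.3374) ≈ 39.4°.

39.4°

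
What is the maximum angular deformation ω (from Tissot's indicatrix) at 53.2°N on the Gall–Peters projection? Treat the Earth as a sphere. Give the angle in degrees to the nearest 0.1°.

Gall–Peters is a cylindrical equal-area projection with standard parallels at ±45°. For cylindrical equal-area with standard parallel φ₀, h = cos φ / cos φ₀ and k = cos φ₀ / cos φ, so h·k = 1.
At 53.2°: h = 0.8471, k = 1.180; principal scales a = 1.180, b = 0.8471.
sin(ω/2) = (a − b)/(a + b) = 0.3333/2.028 = 0.1644, so ω = 2 arcsin(0.1644) ≈ 18.9°.

18.9°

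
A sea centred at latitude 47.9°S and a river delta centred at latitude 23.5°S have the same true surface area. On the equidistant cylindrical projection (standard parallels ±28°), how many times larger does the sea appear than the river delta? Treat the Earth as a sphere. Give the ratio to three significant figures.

The equidistant cylindrical projection with φ₀ = 28° has h = 1 (meridians true) and k = cos φ₀ / cos φ along parallels.
Areal scale at 47.9°: h·k = 1.000 × 1.317 = 1.317.
Areal scale at 23.5°: h·k = 1.000 × 0.9628 = 0.9628.
Ratio = 1.317/0.9628 ≈ 1.37.

1.37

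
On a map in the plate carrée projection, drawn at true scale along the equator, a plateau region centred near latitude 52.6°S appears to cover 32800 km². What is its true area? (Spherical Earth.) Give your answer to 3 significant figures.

Plate carrée maps x = Rλ, y = Rφ. The meridian scale is h = 1 and the parallel scale is k = 1/cos φ = sec φ.
Areal scale = h·k = 1 × sec φ; at 52.6°, h = 1.000, k = 1.646, so h·k = 1.646.
True area = apparent / (areal scale) = 32800 / 1.646 ≈ 19900 km².

19900 km²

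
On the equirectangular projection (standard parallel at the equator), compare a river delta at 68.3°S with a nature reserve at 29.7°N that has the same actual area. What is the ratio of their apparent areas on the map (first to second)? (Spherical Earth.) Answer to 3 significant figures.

Plate carrée maps x = Rλ, y = Rφ. The meridian scale is h = 1 and the parallel scale is k = 1/cos φ = sec φ.
Areal scale at 68.3°: h·k = 1.000 × 2.705 = 2.705.
Areal scale at 29.7°: h·k = 1.000 × 1.151 = 1.151.
Ratio = 2.705/1.151 ≈ 2.35.

2.35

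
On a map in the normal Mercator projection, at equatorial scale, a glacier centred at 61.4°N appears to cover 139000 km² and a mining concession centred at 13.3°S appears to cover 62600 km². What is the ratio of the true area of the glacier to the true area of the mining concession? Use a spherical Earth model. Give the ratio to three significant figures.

0.537

On Mercator the areal scale is sec²φ, so true area = apparent × cos²φ.
True area of glacier: 139000 × cos²(61.4°) = 139000 × 0.2291 = 31850 km².
True area of mining concession: 62600 × cos²(13.3°) = 62600 × 0.9471 = 59290 km².
Ratio = 31850 / 59290 ≈ 0.537.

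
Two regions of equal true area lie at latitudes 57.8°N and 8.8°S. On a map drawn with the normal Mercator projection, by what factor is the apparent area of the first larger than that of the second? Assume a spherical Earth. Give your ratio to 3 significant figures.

Mercator is conformal with k = sec φ, so areal scale = k² = sec²φ.
At 57.8°: sec²(57.8°) = 1/0.5329² = 3.522.
At 8.8°: sec²(8.8°) = 1/0.9882² = 1.024.
Ratio = 3.522/1.024 = cos²(8.8°)/cos²(57.8°) ≈ 3.44.

3.44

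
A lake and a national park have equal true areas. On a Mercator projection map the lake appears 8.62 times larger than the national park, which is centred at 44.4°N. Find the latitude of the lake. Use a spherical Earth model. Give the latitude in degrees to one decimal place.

Mercator areal scale is sec²φ, so apparent-area ratio = sec²φ₁ / sec²φ₂ = cos²φ₂ / cos²φ₁.
cos²φ₂ / cos²φ₁ = 8.62  ⇒  cos φ₁ = cos 44.4° / √8.62 = 0.7145/2.936 = 0.2434.
φ₁ = arccos(0.2434) ≈ 75.9°.

75.9°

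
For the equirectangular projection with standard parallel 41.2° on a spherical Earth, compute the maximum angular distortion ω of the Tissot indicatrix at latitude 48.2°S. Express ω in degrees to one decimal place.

The equidistant cylindrical projection with φ₀ = 41.2° has h = 1 (meridians true) and k = cos φ₀ / cos φ along parallels.
At 48.2°: h = 1.000, k = 1.129; principal scales a = 1.129, b = 1.000.
sin(ω/2) = (a − b)/(a + b) = 0.1288/2.129 = 0.06053, so ω = 2 arcsin(0.06053) ≈ 6.9°.

6.9°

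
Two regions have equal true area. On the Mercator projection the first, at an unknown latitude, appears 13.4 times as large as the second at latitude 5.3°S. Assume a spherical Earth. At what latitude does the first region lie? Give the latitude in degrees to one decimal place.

74.2°

On Mercator, (apparent₁)/(apparent₂) = sec²φ₁ / sec²φ₂ when true areas are equal.
cos²φ₂ / cos²φ₁ = 13.4  ⇒  cos φ₁ = cos 5.3° / √13.4 = 0.9957/3.661 = 0.2720.
φ₁ = arccos(0.2720) ≈ 74.2°.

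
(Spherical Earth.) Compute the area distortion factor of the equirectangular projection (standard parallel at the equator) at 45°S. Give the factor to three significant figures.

1.41

In the plate carrée (x = Rλ, y = Rφ), meridians are true-scale (h = 1) and parallels are stretched by k = sec φ.
Areal scale = h·k = 1 × sec φ; at 45°, h = 1.000, k = 1.414, so h·k = 1.414.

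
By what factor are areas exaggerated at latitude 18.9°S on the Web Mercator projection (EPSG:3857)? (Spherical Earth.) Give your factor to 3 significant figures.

Mercator is conformal, so the point scale is isotropic: h = k = sec φ = 1/cos φ.
Areal scale = k² = sec²φ = 1/cos²(18.9°) = 1/0.9461² = 1.117.

1.12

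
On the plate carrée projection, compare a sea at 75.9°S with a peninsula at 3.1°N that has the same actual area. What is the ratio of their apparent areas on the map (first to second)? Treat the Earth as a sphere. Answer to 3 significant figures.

In the plate carrée (x = Rλ, y = Rφ), meridians are true-scale (h = 1) and parallels are stretched by k = sec φ.
Areal scale at 75.9°: h·k = 1.000 × 4.105 = 4.105.
Areal scale at 3.1°: h·k = 1.000 × 1.001 = 1.001.
Ratio = 4.105/1.001 ≈ 4.10.

4.10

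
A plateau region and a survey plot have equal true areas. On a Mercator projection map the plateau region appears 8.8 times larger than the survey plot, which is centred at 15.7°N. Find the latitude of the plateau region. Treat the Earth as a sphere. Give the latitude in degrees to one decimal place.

71.1°

For equal true areas on Mercator, apparent areas scale as sec²φ, so the ratio is cos²φ₂ / cos²φ₁.
cos²φ₂ / cos²φ₁ = 8.8  ⇒  cos φ₁ = cos 15.7° / √8.8 = 0.9627/2.966 = 0.3245.
φ₁ = arccos(0.3245) ≈ 71.1°.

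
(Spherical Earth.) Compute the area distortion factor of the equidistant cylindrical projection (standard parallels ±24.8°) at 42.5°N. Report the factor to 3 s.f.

The equidistant cylindrical projection with φ₀ = 24.8° has h = 1 (meridians true) and k = cos φ₀ / cos φ along parallels.
Areal scale = h·k = 1 × cos φ₀ / cos φ; at 42.5°, h = 1.000, k = 1.231, so h·k = 1.231.

1.23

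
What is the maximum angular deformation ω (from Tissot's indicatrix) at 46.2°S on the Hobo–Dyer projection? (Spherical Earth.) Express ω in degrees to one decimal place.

Hobo–Dyer is a cylindrical equal-area projection with standard parallels at ±37.5°. Cylindrical equal-area (φ₀ = 37.5°): h = cos φ / cos 37.5° along meridians, k = cos 37.5° / cos φ along parallels; h·k = 1.
At 46.2°: h = 0.8724, k = 1.146; principal scales a = 1.146, b = 0.8724.
sin(ω/2) = (a − b)/(a + b) = 0.2738/2.019 = 0.1356, so ω = 2 arcsin(0.1356) ≈ 15.6°.

15.6°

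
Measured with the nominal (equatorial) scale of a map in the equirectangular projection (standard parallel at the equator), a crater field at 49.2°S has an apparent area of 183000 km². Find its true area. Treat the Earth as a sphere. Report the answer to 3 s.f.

Plate carrée maps x = Rλ, y = Rφ. The meridian scale is h = 1 and the parallel scale is k = 1/cos φ = sec φ.
Areal scale = h·k = 1 × sec φ; at 49.2°, h = 1.000, k = 1.530, so h·k = 1.530.
True area = apparent / (areal scale) = 183000 / 1.530 ≈ 120000 km².

120000 km²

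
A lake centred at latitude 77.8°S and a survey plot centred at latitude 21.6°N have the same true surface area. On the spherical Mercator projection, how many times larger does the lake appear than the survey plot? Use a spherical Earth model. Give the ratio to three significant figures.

19.4

Mercator areal scale is sec²φ.
At 77.8°: sec²(77.8°) = 1/0.2113² = 22.39.
At 21.6°: sec²(21.6°) = 1/0.9298² = 1.157.
Ratio = 22.39/1.157 = cos²(21.6°)/cos²(77.8°) ≈ 19.4.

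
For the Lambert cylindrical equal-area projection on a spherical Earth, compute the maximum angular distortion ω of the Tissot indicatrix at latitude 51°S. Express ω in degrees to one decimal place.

The Lambert cylindrical equal-area projection is the cylindrical equal-area projection with its standard parallel at the equator (φ₀ = 0). A cylindrical equal-area projection with standard parallel φ₀ has meridian scale h = cos φ / cos φ₀ and parallel scale k = cos φ₀ / cos φ (so areas are preserved, h·k = 1).
At 51°: h = 0.6293, k = 1.589; principal scales a = 1.589, b = 0.6293.
sin(ω/2) = (a − b)/(a + b) = 0.9597/2.218 = 0.4326, so ω = 2 arcsin(0.4326) ≈ 51.3°.

51.3°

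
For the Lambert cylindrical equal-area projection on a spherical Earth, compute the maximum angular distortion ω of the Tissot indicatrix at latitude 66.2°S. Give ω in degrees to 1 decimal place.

92.1°

The Lambert cylindrical equal-area projection is the cylindrical equal-area projection with its standard parallel at the equator (φ₀ = 0). A cylindrical equal-area projection with standard parallel φ₀ has meridian scale h = cos φ / cos φ₀ and parallel scale k = cos φ₀ / cos φ (so areas are preserved, h·k = 1).
At 66.2°: h = 0.4035, k = 2.478; principal scales a = 2.478, b = 0.4035.
sin(ω/2) = (a − b)/(a + b) = 2.074/2.882 = 0.7199, so ω = 2 arcsin(0.7199) ≈ 92.1°.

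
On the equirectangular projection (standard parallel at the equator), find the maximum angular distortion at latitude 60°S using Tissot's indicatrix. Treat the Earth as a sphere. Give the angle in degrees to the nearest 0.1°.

In the plate carrée (x = Rλ, y = Rφ), meridians are true-scale (h = 1) and parallels are stretched by k = sec φ.
At 60°: h = 1.000, k = 2.000; principal scales a = 2.000, b = 1.000.
sin(ω/2) = (a − b)/(a + b) = 1.0000/3.000 = 0.3333, so ω = 2 arcsin(0.3333) ≈ 38.9°.

38.9°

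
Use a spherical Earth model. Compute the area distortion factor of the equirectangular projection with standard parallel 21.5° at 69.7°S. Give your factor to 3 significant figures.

The equidistant cylindrical projection with φ₀ = 21.5° has h = 1 (meridians true) and k = cos φ₀ / cos φ along parallels.
Areal scale = h·k = 1 × cos φ₀ / cos φ; at 69.7°, h = 1.000, k = 2.682, so h·k = 2.682.

2.68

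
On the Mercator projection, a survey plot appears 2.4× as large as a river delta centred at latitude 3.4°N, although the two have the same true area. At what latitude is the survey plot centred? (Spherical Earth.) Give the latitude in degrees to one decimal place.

49.9°

For equal true areas on Mercator, apparent areas scale as sec²φ, so the ratio is cos²φ₂ / cos²φ₁.
cos²φ₂ / cos²φ₁ = 2.4  ⇒  cos φ₁ = cos 3.4° / √2.4 = 0.9982/1.549 = 0.6444.
φ₁ = arccos(0.6444) ≈ 49.9°.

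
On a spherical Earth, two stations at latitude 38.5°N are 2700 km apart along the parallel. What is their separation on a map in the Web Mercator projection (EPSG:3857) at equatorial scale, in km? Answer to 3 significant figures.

3450 km

Mercator is conformal, so the point scale is isotropic: h = k = sec φ = 1/cos φ.
Along the parallel, k = sec 38.5° = 1/0.7826 = 1.278.
Map distance = 2700 × 1.278 ≈ 3450 km.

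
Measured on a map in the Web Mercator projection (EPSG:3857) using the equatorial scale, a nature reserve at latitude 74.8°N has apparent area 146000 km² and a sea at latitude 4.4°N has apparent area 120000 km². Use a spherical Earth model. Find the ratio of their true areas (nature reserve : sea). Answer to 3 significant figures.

0.0841

Mercator's areal exaggeration is sec²φ; hence true area = (apparent area) · cos²φ.
True area of nature reserve: 146000 × cos²(74.8°) = 146000 × 0.06874 = 10040 km².
True area of sea: 120000 × cos²(4.4°) = 120000 × 0.9941 = 119300 km².
Ratio = 10040 / 119300 ≈ 0.0841.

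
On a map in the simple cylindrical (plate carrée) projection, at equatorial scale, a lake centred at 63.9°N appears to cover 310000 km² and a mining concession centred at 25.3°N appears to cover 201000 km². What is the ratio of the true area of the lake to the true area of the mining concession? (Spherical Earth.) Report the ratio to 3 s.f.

0.750

Plate carrée has h = 1 and k = sec φ, giving areal scale sec φ; true area = (apparent area) · cos φ.
True area of lake: 310000 × cos(63.9°) = 310000 × 0.4399 = 136400 km².
True area of mining concession: 201000 × cos(25.3°) = 201000 × 0.9041 = 181700 km².
Ratio = 136400 / 181700 ≈ 0.750.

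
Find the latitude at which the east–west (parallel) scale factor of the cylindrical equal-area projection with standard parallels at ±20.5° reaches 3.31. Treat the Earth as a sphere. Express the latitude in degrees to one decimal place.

For cylindrical equal-area with standard parallel φ₀, h = cos φ / cos φ₀ and k = cos φ₀ / cos φ, so h·k = 1.
k = cos φ₀ / cos φ = 3.31  ⇒  cos φ = cos 20.5° / 3.31 = 0.2830.
φ = arccos(0.2830) ≈ 73.6°.

73.6°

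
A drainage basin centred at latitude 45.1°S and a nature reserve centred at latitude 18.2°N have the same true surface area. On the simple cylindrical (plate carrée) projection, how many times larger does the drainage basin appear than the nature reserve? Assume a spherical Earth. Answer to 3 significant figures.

For the equirectangular projection with φ₀ = 0 (plate carrée), h = 1 along meridians and k = sec φ along parallels.
Areal scale at 45.1°: h·k = 1.000 × 1.417 = 1.417.
Areal scale at 18.2°: h·k = 1.000 × 1.053 = 1.053.
Ratio = 1.417/1.053 ≈ 1.35.

1.35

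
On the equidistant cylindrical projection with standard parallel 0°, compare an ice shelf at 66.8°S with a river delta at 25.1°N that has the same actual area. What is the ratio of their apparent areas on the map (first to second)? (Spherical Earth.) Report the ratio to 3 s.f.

2.30

Plate carrée maps x = Rλ, y = Rφ. The meridian scale is h = 1 and the parallel scale is k = 1/cos φ = sec φ.
Areal scale at 66.8°: h·k = 1.000 × 2.538 = 2.538.
Areal scale at 25.1°: h·k = 1.000 × 1.104 = 1.104.
Ratio = 2.538/1.104 ≈ 2.30.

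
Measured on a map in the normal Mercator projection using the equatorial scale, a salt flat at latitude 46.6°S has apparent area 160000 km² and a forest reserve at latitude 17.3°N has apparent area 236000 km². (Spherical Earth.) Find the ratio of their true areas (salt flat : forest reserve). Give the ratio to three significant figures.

0.351

Since Mercator area scale is 1/cos²φ, the true area equals the apparent area multiplied by cos²φ.
True area of salt flat: 160000 × cos²(46.6°) = 160000 × 0.4721 = 75530 km².
True area of forest reserve: 236000 × cos²(17.3°) = 236000 × 0.9116 = 215100 km².
Ratio = 75530 / 215100 ≈ 0.351.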